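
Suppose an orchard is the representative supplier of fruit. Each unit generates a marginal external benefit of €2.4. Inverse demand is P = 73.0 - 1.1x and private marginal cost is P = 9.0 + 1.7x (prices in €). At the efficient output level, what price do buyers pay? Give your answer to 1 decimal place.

P = €46.9

Social marginal cost = private MC − MEB = 6.6 + 1.7x.
Set SMC = demand: 6.6 + 1.7x = 73.0 - 1.1x → x* = 23.7143.
Consumer price on the demand curve at x*: 73.0 − 1.1×23.7143 = 46.9143.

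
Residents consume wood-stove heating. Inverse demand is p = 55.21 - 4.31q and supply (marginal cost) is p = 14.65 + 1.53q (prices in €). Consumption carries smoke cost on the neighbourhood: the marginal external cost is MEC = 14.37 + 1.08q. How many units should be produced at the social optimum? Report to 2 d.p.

Social marginal benefit = demand − MEC = 40.84 - 5.39q.
Set SMB = MC: 40.84 - 5.39q = 14.65 + 1.53q → q* = 3.7847.

q* = 3.78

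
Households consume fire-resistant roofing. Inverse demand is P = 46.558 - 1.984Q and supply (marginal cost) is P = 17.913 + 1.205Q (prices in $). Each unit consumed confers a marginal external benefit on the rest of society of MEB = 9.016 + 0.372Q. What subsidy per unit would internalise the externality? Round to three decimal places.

Social marginal benefit = demand + MEB = 55.574 - 1.612Q.
Set SMB = MC: 55.574 - 1.612Q = 17.913 + 1.205Q → Q* = 13.3692.
The Pigouvian subsidy equals MEB at Q*: 9.016 + 0.372×13.3692 = 13.9893.

subsidy = $13.989 per unit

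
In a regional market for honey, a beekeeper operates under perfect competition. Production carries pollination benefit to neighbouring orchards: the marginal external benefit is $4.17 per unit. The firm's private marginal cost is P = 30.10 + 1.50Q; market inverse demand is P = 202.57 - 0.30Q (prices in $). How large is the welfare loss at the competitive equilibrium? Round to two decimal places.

Market equilibrium (private): 30.10 + 1.50Q = 202.57 - 0.30Q → Q_m = 95.8167.
Social marginal cost = private MC − MEB = 25.93 + 1.50Q.
Set SMC = demand: 25.93 + 1.50Q = 202.57 - 0.30Q → Q* = 98.1333.
The welfare-loss triangle has base |Q_m − Q*| and height MEB(Q_m) (the vertical gap between SMC and demand is zero at Q* and MEB at Q_m).
DWL = ½ × 2.3166 × 4.1700 = 4.8301.

DWL = $4.83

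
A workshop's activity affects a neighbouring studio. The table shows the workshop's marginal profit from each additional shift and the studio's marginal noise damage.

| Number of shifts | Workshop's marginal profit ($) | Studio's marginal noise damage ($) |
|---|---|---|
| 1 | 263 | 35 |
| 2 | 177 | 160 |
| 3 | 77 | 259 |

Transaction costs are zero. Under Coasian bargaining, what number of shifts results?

2

Bargaining reaches the level where marginal profit last exceeds marginal noise damage.
That holds through level 2 (177 ≥ 160) but not at 3 (77 < 259).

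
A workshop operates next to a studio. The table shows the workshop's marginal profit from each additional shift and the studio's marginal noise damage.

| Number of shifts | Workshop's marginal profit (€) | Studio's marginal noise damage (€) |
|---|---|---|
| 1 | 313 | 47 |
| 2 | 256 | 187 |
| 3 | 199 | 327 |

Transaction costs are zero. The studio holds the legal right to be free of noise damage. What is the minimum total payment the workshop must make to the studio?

Efficient level: marginal profit ≥ marginal noise damage through level 2, so k* = 2.
With the studio holding the right, the workshop must at least compensate total damage at k*: 47 + 187 = 234.

€234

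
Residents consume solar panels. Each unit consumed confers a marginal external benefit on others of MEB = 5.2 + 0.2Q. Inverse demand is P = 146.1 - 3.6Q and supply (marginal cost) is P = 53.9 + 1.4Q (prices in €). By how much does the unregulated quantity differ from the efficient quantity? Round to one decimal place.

Market equilibrium (private): 53.9 + 1.4Q = 146.1 - 3.6Q → Q_m = 18.4400.
Social marginal benefit = demand + MEB = 151.3 - 3.4Q.
Set SMB = MC: 151.3 - 3.4Q = 53.9 + 1.4Q → Q* = 20.2917.
Gap = |18.4400 − 20.2917| = 1.8517.

1.9 units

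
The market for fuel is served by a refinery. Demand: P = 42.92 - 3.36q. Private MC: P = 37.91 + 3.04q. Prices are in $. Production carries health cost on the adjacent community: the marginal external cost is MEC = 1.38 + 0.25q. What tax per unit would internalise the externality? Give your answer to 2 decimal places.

Social marginal cost = private MC + MEC = 39.29 + 3.29q.
Set SMC = demand: 39.29 + 3.29q = 42.92 - 3.36q → q* = 0.5459.
The Pigouvian tax equals MEC at q*: 1.38 + 0.25×0.5459 = 1.5165.

tax = $1.52 per unit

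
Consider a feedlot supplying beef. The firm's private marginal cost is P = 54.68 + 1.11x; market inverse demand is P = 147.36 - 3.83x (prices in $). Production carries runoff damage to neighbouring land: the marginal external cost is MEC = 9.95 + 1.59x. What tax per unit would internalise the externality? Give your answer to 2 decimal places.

Social marginal cost = private MC + MEC = 64.63 + 2.70x.
Set SMC = demand: 64.63 + 2.70x = 147.36 - 3.83x → x* = 12.6692.
The Pigouvian tax equals MEC at x*: 9.95 + 1.59×12.6692 = 30.0940.

tax = $30.09 per unit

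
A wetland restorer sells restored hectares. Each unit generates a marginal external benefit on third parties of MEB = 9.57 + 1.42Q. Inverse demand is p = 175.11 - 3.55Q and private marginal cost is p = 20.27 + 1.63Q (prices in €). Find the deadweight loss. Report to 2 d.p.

Market equilibrium (private): 20.27 + 1.63Q = 175.11 - 3.55Q → Q_m = 29.8919.
Social marginal cost = private MC − MEB = 10.70 + 0.21Q.
Set SMC = demand: 10.70 + 0.21Q = 175.11 - 3.55Q → Q* = 43.7261.
The welfare-loss triangle has base |Q_m − Q*| and height MEB(Q_m) (the vertical gap between SMC and demand is zero at Q* and MEB at Q_m).
DWL = ½ × 13.8342 × 52.0165 = 359.8033.

DWL = €359.80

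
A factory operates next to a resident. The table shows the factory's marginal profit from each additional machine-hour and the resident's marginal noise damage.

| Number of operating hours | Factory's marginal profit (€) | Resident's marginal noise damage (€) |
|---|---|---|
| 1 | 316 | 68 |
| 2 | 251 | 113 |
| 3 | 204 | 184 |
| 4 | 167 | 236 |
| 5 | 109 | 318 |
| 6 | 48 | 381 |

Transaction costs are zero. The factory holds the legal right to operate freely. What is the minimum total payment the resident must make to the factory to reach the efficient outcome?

Left alone the factory would choose level 6 (marginal profit stays positive).
Efficient level: k* = 3 (marginal profit ≥ marginal noise damage through 3).
The resident must at least cover the factory's forgone profit from cutting 6→3: 167 + 109 + 48 = 324.

€324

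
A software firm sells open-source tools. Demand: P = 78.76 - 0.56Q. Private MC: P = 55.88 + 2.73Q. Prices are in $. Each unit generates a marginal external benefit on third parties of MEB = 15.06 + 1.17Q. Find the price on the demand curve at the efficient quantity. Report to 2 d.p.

Social marginal cost = private MC − MEB = 40.82 + 1.56Q.
Set SMC = demand: 40.82 + 1.56Q = 78.76 - 0.56Q → Q* = 17.8962.
Consumer price on the demand curve at Q*: 78.76 − 0.56×17.8962 = 68.7381.

P = $68.74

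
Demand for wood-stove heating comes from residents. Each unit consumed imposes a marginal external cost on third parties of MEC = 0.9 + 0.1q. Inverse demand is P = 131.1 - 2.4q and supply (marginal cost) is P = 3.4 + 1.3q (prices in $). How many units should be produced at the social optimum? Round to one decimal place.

q* = 33.4

Social marginal benefit = demand − MEC = 130.2 - 2.5q.
Set SMB = MC: 130.2 - 2.5q = 3.4 + 1.3q → q* = 33.3684.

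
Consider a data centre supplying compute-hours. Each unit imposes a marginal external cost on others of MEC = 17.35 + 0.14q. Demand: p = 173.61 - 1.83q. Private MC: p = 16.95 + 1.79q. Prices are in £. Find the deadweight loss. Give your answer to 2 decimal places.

DWL = £72.87

Market equilibrium (private): 16.95 + 1.79q = 173.61 - 1.83q → q_m = 43.2762.
Social marginal cost = private MC + MEC = 34.30 + 1.93q.
Set SMC = demand: 34.30 + 1.93q = 173.61 - 1.83q → q* = 37.0505.
Between q* and q_m the wedge SMC − demand runs linearly from 0 to MEC(q_m), so the loss is a triangle.
DWL = ½ × 6.2257 × 23.4087 = 72.8678.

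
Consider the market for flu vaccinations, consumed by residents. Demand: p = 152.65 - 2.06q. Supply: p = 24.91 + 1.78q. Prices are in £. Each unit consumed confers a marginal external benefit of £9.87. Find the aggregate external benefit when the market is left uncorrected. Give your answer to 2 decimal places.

£328.33

Market equilibrium (private): 24.91 + 1.78q = 152.65 - 2.06q → q_m = 33.2656.
Total external benefit = MEB × q_m = 9.87 × 33.2656 = 328.3315.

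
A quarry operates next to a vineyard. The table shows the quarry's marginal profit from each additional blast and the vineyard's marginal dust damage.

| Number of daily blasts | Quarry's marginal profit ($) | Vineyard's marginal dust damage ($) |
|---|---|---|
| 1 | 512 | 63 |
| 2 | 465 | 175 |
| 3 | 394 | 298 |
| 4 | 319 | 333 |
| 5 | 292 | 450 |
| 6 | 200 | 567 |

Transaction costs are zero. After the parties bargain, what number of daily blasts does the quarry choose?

Bargaining reaches the level where marginal profit last exceeds marginal dust damage.
That holds through level 3 (394 ≥ 298) but not at 4 (319 < 333).

3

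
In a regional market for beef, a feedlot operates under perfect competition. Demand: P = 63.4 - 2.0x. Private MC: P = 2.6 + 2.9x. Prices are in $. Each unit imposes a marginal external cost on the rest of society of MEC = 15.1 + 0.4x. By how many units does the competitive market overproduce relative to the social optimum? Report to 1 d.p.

Market equilibrium (private): 2.6 + 2.9x = 63.4 - 2.0x → x_m = 12.4082.
Social marginal cost = private MC + MEC = 17.7 + 3.3x.
Set SMC = demand: 17.7 + 3.3x = 63.4 - 2.0x → x* = 8.6226.
Gap = |12.4082 − 8.6226| = 3.7856.

3.8 units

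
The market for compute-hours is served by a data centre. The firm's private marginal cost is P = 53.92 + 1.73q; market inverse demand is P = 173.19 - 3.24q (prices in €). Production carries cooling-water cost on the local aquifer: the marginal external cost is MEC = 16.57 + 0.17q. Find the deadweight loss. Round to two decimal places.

Market equilibrium (private): 53.92 + 1.73q = 173.19 - 3.24q → q_m = 23.9980.
Social marginal cost = private MC + MEC = 70.49 + 1.90q.
Set SMC = demand: 70.49 + 1.90q = 173.19 - 3.24q → q* = 19.9805.
Height of the DWL triangle at q_m is SMC(q_m) − demand(q_m) = MEC(q_m) = 20.6497.
DWL = ½ × 4.0175 × 20.6497 = 41.4801.

DWL = €41.48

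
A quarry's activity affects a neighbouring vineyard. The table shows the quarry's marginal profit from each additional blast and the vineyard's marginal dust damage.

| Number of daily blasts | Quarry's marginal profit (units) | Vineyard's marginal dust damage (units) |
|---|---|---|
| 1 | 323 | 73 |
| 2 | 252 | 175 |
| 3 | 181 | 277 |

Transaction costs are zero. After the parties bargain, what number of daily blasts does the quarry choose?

Bargaining reaches the level where marginal profit last exceeds marginal dust damage.
That holds through level 2 (252 ≥ 175) but not at 3 (181 < 277).

2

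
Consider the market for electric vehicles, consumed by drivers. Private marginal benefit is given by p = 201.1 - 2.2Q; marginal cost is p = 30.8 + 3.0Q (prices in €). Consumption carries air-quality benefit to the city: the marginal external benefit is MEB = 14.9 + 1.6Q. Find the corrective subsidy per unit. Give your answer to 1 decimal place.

subsidy = €97.2 per unit

Social marginal benefit = demand + MEB = 216.0 - 0.6Q.
Set SMB = MC: 216.0 - 0.6Q = 30.8 + 3.0Q → Q* = 51.4444.
The Pigouvian subsidy equals MEB at Q*: 14.9 + 1.6×51.4444 = 97.2110.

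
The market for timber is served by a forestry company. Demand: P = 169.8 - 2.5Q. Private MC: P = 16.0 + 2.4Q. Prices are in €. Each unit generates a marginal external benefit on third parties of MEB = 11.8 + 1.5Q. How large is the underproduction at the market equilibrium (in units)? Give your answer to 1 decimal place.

Market equilibrium (private): 16.0 + 2.4Q = 169.8 - 2.5Q → Q_m = 31.3878.
Social marginal cost = private MC − MEB = 4.2 + 0.9Q.
Set SMC = demand: 4.2 + 0.9Q = 169.8 - 2.5Q → Q* = 48.7059.
Gap = |31.3878 − 48.7059| = 17.3181.

17.3 units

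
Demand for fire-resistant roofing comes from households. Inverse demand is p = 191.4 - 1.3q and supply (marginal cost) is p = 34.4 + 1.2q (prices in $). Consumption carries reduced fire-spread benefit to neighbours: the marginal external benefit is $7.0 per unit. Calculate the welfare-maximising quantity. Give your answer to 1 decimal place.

q* = 65.6

Social marginal benefit = demand + MEB = 198.4 - 1.3q.
Set SMB = MC: 198.4 - 1.3q = 34.4 + 1.2q → q* = 65.6000.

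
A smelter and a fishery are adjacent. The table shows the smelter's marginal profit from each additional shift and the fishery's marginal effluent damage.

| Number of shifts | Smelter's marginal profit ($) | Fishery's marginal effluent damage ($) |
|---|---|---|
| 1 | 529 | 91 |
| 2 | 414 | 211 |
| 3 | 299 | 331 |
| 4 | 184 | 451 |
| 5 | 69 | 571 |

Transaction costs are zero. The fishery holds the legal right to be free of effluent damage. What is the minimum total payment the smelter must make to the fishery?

$302

Efficient level: marginal profit ≥ marginal effluent damage through level 2, so k* = 2.
With the fishery holding the right, the smelter must at least compensate total damage at k*: 91 + 211 = 302.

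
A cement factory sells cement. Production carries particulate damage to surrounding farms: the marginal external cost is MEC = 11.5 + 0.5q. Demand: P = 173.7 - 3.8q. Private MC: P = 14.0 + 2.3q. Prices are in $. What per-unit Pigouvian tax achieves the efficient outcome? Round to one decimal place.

tax = $22.7 per unit

Social marginal cost = private MC + MEC = 25.5 + 2.8q.
Set SMC = demand: 25.5 + 2.8q = 173.7 - 3.8q → q* = 22.4545.
The Pigouvian tax equals MEC at q*: 11.5 + 0.5×22.4545 = 22.7273.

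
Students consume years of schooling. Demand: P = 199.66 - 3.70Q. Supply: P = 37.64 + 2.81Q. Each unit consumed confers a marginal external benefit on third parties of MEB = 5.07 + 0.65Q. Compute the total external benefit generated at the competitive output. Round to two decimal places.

Market equilibrium (private): 37.64 + 2.81Q = 199.66 - 3.70Q → Q_m = 24.8879.
Total external benefit = ∫₀^{Q_m} (5.07 + 0.65Q) dQ = 5.07×24.8879 + ½×0.65×24.8879² = 327.4891.

327.49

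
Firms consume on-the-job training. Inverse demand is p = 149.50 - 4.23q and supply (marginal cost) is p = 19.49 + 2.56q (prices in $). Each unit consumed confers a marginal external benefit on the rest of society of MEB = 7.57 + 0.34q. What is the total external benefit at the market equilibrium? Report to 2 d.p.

Market equilibrium (private): 19.49 + 2.56q = 149.50 - 4.23q → q_m = 19.1473.
Total external benefit = ∫₀^{q_m} (7.57 + 0.34q) dq = 7.57×19.1473 + ½×0.34×19.1473² = 207.2703.

$207.27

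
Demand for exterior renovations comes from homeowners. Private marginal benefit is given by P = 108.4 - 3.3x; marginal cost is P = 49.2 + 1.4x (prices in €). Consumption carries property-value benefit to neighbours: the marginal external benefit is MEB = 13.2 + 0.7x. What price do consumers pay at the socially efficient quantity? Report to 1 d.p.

Social marginal benefit = demand + MEB = 121.6 - 2.6x.
Set SMB = MC: 121.6 - 2.6x = 49.2 + 1.4x → x* = 18.1000.
Consumer price on the demand curve at x*: 108.4 − 3.3×18.1000 = 48.6700.

P = €48.7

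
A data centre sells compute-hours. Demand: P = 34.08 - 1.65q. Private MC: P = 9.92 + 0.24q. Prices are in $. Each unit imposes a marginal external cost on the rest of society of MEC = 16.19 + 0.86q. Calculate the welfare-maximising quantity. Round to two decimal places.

q* = 2.90

Social marginal cost = private MC + MEC = 26.11 + 1.10q.
Set SMC = demand: 26.11 + 1.10q = 34.08 - 1.65q → q* = 2.8982.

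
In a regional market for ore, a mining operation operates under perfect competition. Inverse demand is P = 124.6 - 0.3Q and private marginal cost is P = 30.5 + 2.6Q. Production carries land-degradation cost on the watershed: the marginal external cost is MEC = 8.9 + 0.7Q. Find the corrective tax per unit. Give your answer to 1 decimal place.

Social marginal cost = private MC + MEC = 39.4 + 3.3Q.
Set SMC = demand: 39.4 + 3.3Q = 124.6 - 0.3Q → Q* = 23.6667.
The Pigouvian tax equals MEC at Q*: 8.9 + 0.7×23.6667 = 25.4667.

tax = 25.5 per unit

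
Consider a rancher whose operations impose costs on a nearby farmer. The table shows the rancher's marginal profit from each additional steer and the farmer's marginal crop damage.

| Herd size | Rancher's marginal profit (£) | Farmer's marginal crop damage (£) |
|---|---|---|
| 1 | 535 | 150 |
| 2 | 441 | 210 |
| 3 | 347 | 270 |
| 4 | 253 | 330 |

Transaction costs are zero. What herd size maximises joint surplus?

Bargaining reaches the level where marginal profit last exceeds marginal crop damage.
That holds through level 3 (347 ≥ 270) but not at 4 (253 < 330).

3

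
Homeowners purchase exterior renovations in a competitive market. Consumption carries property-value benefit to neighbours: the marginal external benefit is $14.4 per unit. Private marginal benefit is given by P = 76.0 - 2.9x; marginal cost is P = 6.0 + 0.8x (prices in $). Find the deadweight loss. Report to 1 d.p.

DWL = $28.0

Market equilibrium (private): 6.0 + 0.8x = 76.0 - 2.9x → x_m = 18.9189.
Social marginal benefit = demand + MEB = 90.4 - 2.9x.
Set SMB = MC: 90.4 - 2.9x = 6.0 + 0.8x → x* = 22.8108.
The loss is the area between SMB and MC from x* to x_m; with linear curves that's a triangle of height MEB(x_m).
DWL = ½ × 3.8919 × 14.4000 = 28.0217.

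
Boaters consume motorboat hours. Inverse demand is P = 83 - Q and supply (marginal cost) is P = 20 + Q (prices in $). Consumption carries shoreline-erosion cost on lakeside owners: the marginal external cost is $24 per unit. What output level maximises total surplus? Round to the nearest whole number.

Social marginal benefit = demand − MEC = 59 - Q.
Set SMB = MC: 59 - Q = 20 + Q → Q* = 19.5000.

Q* = 20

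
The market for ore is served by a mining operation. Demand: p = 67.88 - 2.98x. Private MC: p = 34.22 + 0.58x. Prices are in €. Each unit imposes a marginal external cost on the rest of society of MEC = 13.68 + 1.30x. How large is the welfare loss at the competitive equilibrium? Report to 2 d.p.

Market equilibrium (private): 34.22 + 0.58x = 67.88 - 2.98x → x_m = 9.4551.
Social marginal cost = private MC + MEC = 47.90 + 1.88x.
Set SMC = demand: 47.90 + 1.88x = 67.88 - 2.98x → x* = 4.1111.
Height of the DWL triangle at x_m is SMC(x_m) − demand(x_m) = MEC(x_m) = 25.9716.
DWL = ½ × 5.3440 × 25.9716 = 69.3961.

DWL = €69.40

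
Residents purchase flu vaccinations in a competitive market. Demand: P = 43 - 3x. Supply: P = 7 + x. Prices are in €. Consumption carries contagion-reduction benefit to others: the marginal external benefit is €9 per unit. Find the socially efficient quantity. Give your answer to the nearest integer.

x* = 11

Social marginal benefit = demand + MEB = 52 - 3x.
Set SMB = MC: 52 - 3x = 7 + x → x* = 11.2500.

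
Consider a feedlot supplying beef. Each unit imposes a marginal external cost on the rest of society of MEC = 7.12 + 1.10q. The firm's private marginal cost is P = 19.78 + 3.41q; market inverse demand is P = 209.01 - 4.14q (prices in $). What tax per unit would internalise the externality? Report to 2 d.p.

Social marginal cost = private MC + MEC = 26.90 + 4.51q.
Set SMC = demand: 26.90 + 4.51q = 209.01 - 4.14q → q* = 21.0532.
The Pigouvian tax equals MEC at q*: 7.12 + 1.10×21.0532 = 30.2785.

tax = $30.28 per unit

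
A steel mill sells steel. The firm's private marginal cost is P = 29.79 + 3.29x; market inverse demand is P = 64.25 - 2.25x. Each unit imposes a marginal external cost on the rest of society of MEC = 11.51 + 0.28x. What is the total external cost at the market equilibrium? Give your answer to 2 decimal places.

77.01

Market equilibrium (private): 29.79 + 3.29x = 64.25 - 2.25x → x_m = 6.2202.
Total external cost = ∫₀^{x_m} (11.51 + 0.28x) dx = 11.51×6.2202 + ½×0.28×6.2202² = 77.0112.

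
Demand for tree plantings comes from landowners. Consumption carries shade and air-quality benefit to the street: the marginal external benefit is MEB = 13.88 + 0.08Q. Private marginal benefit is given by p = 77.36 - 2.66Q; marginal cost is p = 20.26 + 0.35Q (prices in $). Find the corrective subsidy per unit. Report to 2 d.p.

Social marginal benefit = demand + MEB = 91.24 - 2.58Q.
Set SMB = MC: 91.24 - 2.58Q = 20.26 + 0.35Q → Q* = 24.2253.
The Pigouvian subsidy equals MEB at Q*: 13.88 + 0.08×24.2253 = 15.8180.

subsidy = $15.82 per unit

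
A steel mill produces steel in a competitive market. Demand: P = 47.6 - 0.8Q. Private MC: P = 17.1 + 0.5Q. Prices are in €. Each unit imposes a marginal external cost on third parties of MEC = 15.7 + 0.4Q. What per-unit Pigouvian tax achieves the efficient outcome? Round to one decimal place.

tax = €19.2 per unit

Social marginal cost = private MC + MEC = 32.8 + 0.9Q.
Set SMC = demand: 32.8 + 0.9Q = 47.6 - 0.8Q → Q* = 8.7059.
The Pigouvian tax equals MEC at Q*: 15.7 + 0.4×8.7059 = 19.1824.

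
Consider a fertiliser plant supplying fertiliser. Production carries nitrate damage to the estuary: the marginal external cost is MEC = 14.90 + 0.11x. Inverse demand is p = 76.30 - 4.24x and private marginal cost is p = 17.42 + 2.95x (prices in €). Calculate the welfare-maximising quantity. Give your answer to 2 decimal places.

x* = 6.02

Social marginal cost = private MC + MEC = 32.32 + 3.06x.
Set SMC = demand: 32.32 + 3.06x = 76.30 - 4.24x → x* = 6.0247.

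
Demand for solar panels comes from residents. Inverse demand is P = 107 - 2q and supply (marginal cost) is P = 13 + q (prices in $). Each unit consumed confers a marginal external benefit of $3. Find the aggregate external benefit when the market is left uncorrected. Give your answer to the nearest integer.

$94

Market equilibrium (private): 13 + q = 107 - 2q → q_m = 31.3333.
Total external benefit = MEB × q_m = 3 × 31.3333 = 93.9999.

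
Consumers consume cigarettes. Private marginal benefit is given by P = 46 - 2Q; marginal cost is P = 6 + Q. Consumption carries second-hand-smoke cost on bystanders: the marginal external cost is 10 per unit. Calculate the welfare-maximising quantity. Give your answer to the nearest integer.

Q* = 10

Social marginal benefit = demand − MEC = 36 - 2Q.
Set SMB = MC: 36 - 2Q = 6 + Q → Q* = 10.0000.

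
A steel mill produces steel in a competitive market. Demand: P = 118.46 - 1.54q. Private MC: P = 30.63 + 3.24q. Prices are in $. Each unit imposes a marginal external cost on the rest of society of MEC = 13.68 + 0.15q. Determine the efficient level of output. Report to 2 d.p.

q* = 15.04

Social marginal cost = private MC + MEC = 44.31 + 3.39q.
Set SMC = demand: 44.31 + 3.39q = 118.46 - 1.54q → q* = 15.0406.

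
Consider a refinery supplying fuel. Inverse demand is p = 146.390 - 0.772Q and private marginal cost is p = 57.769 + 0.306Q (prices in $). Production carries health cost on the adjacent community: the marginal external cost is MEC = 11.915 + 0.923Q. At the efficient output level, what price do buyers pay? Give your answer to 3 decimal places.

Social marginal cost = private MC + MEC = 69.684 + 1.229Q.
Set SMC = demand: 69.684 + 1.229Q = 146.390 - 0.772Q → Q* = 38.3338.
Consumer price on the demand curve at Q*: 146.390 − 0.772×38.3338 = 116.7963.

P = $116.796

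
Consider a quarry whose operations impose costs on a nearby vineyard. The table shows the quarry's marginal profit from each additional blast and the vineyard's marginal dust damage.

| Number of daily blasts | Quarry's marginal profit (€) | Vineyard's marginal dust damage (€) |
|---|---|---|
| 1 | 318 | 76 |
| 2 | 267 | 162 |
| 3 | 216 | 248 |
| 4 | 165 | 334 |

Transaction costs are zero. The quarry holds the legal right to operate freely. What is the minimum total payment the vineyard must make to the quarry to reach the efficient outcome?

Left alone the quarry would choose level 4 (marginal profit stays positive).
Efficient level: k* = 2 (marginal profit ≥ marginal dust damage through 2).
The vineyard must at least cover the quarry's forgone profit from cutting 4→2: 216 + 165 = 381.

€381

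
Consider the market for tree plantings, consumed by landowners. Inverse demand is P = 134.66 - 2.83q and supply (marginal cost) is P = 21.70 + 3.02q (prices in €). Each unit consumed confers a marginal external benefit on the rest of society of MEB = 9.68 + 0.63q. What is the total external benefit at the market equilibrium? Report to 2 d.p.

€304.36

Market equilibrium (private): 21.70 + 3.02q = 134.66 - 2.83q → q_m = 19.3094.
Total external benefit = ∫₀^{q_m} (9.68 + 0.63q) dq = 9.68×19.3094 + ½×0.63×19.3094² = 304.3637.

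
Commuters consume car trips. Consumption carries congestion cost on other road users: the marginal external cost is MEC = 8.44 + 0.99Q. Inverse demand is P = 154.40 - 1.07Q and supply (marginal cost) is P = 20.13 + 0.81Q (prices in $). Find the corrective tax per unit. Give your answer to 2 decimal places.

tax = $51.84 per unit

Social marginal benefit = demand − MEC = 145.96 - 2.06Q.
Set SMB = MC: 145.96 - 2.06Q = 20.13 + 0.81Q → Q* = 43.8432.
The Pigouvian tax equals MEC at Q*: 8.44 + 0.99×43.8432 = 51.8448.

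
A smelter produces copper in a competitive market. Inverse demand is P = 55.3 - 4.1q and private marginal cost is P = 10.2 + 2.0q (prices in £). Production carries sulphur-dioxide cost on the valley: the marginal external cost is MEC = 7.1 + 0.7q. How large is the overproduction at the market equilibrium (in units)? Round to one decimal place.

1.8 units

Market equilibrium (private): 10.2 + 2.0q = 55.3 - 4.1q → q_m = 7.3934.
Social marginal cost = private MC + MEC = 17.3 + 2.7q.
Set SMC = demand: 17.3 + 2.7q = 55.3 - 4.1q → q* = 5.5882.
Gap = |7.3934 − 5.5882| = 1.8052.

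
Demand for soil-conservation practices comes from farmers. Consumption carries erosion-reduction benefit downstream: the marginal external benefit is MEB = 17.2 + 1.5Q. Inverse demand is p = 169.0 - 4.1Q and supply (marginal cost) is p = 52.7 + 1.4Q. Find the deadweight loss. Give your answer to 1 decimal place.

DWL = 299.1

Market equilibrium (private): 52.7 + 1.4Q = 169.0 - 4.1Q → Q_m = 21.1455.
Social marginal benefit = demand + MEB = 186.2 - 2.6Q.
Set SMB = MC: 186.2 - 2.6Q = 52.7 + 1.4Q → Q* = 33.3750.
The welfare-loss triangle has base |Q_m − Q*| and height MEB(Q_m) (the vertical gap between SMB and MC is zero at Q* and MEB at Q_m).
DWL = ½ × 12.2295 × 48.9182 = 299.1226.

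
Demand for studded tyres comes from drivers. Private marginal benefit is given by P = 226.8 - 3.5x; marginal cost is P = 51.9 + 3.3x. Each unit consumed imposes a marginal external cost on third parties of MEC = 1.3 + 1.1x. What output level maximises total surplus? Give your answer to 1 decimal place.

Social marginal benefit = demand − MEC = 225.5 - 4.6x.
Set SMB = MC: 225.5 - 4.6x = 51.9 + 3.3x → x* = 21.9747.

x* = 22.0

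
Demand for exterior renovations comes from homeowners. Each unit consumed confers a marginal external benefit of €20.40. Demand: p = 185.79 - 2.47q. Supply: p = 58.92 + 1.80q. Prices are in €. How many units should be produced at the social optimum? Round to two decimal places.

q* = 34.49

Social marginal benefit = demand + MEB = 206.19 - 2.47q.
Set SMB = MC: 206.19 - 2.47q = 58.92 + 1.80q → q* = 34.4895.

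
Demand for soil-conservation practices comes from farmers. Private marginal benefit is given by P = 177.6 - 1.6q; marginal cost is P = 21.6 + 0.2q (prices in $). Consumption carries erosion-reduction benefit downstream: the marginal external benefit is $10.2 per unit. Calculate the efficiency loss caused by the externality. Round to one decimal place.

Market equilibrium (private): 21.6 + 0.2q = 177.6 - 1.6q → q_m = 86.6667.
Social marginal benefit = demand + MEB = 187.8 - 1.6q.
Set SMB = MC: 187.8 - 1.6q = 21.6 + 0.2q → q* = 92.3333.
The welfare-loss triangle has base |q_m − q*| and height MEB(q_m) (the vertical gap between SMB and MC is zero at q* and MEB at q_m).
DWL = ½ × 5.6666 × 10.2000 = 28.8997.

DWL = $28.9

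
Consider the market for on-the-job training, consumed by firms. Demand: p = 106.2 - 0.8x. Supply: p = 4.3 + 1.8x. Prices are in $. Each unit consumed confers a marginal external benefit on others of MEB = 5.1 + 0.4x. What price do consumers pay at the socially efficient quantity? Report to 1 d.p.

P = $67.3

Social marginal benefit = demand + MEB = 111.3 - 0.4x.
Set SMB = MC: 111.3 - 0.4x = 4.3 + 1.8x → x* = 48.6364.
Consumer price on the demand curve at x*: 106.2 − 0.8×48.6364 = 67.2909.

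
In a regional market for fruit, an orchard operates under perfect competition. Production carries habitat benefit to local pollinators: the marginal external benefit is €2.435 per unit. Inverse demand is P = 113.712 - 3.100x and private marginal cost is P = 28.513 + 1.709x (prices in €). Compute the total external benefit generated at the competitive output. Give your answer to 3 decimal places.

Market equilibrium (private): 28.513 + 1.709x = 113.712 - 3.100x → x_m = 17.7166.
Total external benefit = MEB × x_m = 2.435 × 17.7166 = 43.1399.

€43.140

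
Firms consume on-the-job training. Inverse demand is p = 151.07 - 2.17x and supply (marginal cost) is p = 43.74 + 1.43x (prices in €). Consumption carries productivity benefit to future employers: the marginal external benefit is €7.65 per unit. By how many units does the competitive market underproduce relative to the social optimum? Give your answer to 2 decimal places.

Market equilibrium (private): 43.74 + 1.43x = 151.07 - 2.17x → x_m = 29.8139.
Social marginal benefit = demand + MEB = 158.72 - 2.17x.
Set SMB = MC: 158.72 - 2.17x = 43.74 + 1.43x → x* = 31.9389.
Gap = |29.8139 − 31.9389| = 2.1250.

2.13 units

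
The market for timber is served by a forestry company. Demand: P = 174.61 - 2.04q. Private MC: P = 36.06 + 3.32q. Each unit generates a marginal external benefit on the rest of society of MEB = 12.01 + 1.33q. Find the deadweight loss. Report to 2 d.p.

Market equilibrium (private): 36.06 + 3.32q = 174.61 - 2.04q → q_m = 25.8489.
Social marginal cost = private MC − MEB = 24.05 + 1.99q.
Set SMC = demand: 24.05 + 1.99q = 174.61 - 2.04q → q* = 37.3598.
Between q* and q_m the wedge demand − SMC runs linearly from 0 to MEB(q_m), so the loss is a triangle.
DWL = ½ × 11.5109 × 46.3890 = 266.9896.

DWL = 266.99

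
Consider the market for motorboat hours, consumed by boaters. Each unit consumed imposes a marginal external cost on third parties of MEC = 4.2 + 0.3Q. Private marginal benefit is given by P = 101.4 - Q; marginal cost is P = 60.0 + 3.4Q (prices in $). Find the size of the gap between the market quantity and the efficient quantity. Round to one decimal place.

Market equilibrium (private): 60.0 + 3.4Q = 101.4 - Q → Q_m = 9.4091.
Social marginal benefit = demand − MEC = 97.2 - 1.3Q.
Set SMB = MC: 97.2 - 1.3Q = 60.0 + 3.4Q → Q* = 7.9149.
Gap = |9.4091 − 7.9149| = 1.4942.

1.5 units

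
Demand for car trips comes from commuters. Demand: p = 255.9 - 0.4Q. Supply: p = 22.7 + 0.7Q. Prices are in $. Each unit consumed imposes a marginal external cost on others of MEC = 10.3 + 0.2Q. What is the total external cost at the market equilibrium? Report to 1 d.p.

$6678.0

Market equilibrium (private): 22.7 + 0.7Q = 255.9 - 0.4Q → Q_m = 212.0000.
Total external cost = ∫₀^{Q_m} (10.3 + 0.2Q) dQ = 10.3×212.0000 + ½×0.2×212.0000² = 6678.0000.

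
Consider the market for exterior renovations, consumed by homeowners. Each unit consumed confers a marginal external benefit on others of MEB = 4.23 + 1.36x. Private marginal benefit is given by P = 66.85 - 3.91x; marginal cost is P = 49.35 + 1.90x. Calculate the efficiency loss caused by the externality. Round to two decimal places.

DWL = 7.79

Market equilibrium (private): 49.35 + 1.90x = 66.85 - 3.91x → x_m = 3.0120.
Social marginal benefit = demand + MEB = 71.08 - 2.55x.
Set SMB = MC: 71.08 - 2.55x = 49.35 + 1.90x → x* = 4.8831.
Between x* and x_m the wedge SMB − MC runs linearly from 0 to MEB(x_m), so the loss is a triangle.
DWL = ½ × 1.8711 × 8.3264 = 7.7898.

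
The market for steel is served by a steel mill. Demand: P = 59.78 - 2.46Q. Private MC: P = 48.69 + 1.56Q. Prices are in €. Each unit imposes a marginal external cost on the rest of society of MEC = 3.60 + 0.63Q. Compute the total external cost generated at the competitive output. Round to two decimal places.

€12.33

Market equilibrium (private): 48.69 + 1.56Q = 59.78 - 2.46Q → Q_m = 2.7587.
Total external cost = ∫₀^{Q_m} (3.60 + 0.63Q) dQ = 3.60×2.7587 + ½×0.63×2.7587² = 12.3286.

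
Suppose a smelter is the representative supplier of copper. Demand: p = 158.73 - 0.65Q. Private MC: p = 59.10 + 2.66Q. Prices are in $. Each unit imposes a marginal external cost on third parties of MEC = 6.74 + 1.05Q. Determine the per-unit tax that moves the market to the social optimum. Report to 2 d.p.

Social marginal cost = private MC + MEC = 65.84 + 3.71Q.
Set SMC = demand: 65.84 + 3.71Q = 158.73 - 0.65Q → Q* = 21.3050.
The Pigouvian tax equals MEC at Q*: 6.74 + 1.05×21.3050 = 29.1103.

tax = $29.11 per unit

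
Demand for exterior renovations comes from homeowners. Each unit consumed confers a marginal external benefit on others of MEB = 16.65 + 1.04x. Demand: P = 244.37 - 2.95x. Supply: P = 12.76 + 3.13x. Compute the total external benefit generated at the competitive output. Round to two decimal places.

1388.85

Market equilibrium (private): 12.76 + 3.13x = 244.37 - 2.95x → x_m = 38.0938.
Total external benefit = ∫₀^{x_m} (16.65 + 1.04x) dx = 16.65×38.0938 + ½×1.04×38.0938² = 1388.8533.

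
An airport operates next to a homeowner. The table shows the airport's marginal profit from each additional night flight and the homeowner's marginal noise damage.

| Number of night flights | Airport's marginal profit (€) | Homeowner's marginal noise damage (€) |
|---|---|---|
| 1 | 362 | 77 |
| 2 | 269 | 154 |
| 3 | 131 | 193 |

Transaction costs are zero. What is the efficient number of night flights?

Bargaining reaches the level where marginal profit last exceeds marginal noise damage.
That holds through level 2 (269 ≥ 154) but not at 3 (131 < 193).

2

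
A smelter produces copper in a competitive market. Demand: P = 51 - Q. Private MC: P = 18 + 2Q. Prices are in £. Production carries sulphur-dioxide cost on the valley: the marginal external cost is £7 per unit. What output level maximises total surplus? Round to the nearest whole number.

Q* = 9

Social marginal cost = private MC + MEC = 25 + 2Q.
Set SMC = demand: 25 + 2Q = 51 - Q → Q* = 8.6667.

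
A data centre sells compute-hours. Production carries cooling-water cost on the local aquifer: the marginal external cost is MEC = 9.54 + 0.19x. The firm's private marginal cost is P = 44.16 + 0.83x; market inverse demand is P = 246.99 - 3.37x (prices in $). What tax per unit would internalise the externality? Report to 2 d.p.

Social marginal cost = private MC + MEC = 53.70 + 1.02x.
Set SMC = demand: 53.70 + 1.02x = 246.99 - 3.37x → x* = 44.0296.
The Pigouvian tax equals MEC at x*: 9.54 + 0.19×44.0296 = 17.9056.

tax = $17.91 per unit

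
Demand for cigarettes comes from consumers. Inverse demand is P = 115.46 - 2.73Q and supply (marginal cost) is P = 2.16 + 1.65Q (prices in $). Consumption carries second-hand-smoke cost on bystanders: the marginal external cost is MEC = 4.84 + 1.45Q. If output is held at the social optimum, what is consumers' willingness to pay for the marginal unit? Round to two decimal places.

Social marginal benefit = demand − MEC = 110.62 - 4.18Q.
Set SMB = MC: 110.62 - 4.18Q = 2.16 + 1.65Q → Q* = 18.6038.
Consumer price on the demand curve at Q*: 115.46 − 2.73×18.6038 = 64.6716.

P = $64.67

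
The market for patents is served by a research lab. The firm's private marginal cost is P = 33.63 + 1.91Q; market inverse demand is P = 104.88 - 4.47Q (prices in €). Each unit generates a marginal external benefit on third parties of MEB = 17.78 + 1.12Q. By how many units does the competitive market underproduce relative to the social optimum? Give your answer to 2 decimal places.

5.76 units

Market equilibrium (private): 33.63 + 1.91Q = 104.88 - 4.47Q → Q_m = 11.1677.
Social marginal cost = private MC − MEB = 15.85 + 0.79Q.
Set SMC = demand: 15.85 + 0.79Q = 104.88 - 4.47Q → Q* = 16.9259.
Gap = |11.1677 − 16.9259| = 5.7582.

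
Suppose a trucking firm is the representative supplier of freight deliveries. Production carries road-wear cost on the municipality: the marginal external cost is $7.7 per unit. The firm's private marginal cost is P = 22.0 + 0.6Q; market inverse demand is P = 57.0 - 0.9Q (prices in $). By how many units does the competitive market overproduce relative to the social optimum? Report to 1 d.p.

Market equilibrium (private): 22.0 + 0.6Q = 57.0 - 0.9Q → Q_m = 23.3333.
Social marginal cost = private MC + MEC = 29.7 + 0.6Q.
Set SMC = demand: 29.7 + 0.6Q = 57.0 - 0.9Q → Q* = 18.2000.
Gap = |23.3333 − 18.2000| = 5.1333.

5.1 units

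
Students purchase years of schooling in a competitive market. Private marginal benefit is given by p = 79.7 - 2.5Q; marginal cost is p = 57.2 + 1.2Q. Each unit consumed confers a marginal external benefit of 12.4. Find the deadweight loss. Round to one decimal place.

DWL = 20.8

Market equilibrium (private): 57.2 + 1.2Q = 79.7 - 2.5Q → Q_m = 6.0811.
Social marginal benefit = demand + MEB = 92.1 - 2.5Q.
Set SMB = MC: 92.1 - 2.5Q = 57.2 + 1.2Q → Q* = 9.4324.
Height of the DWL triangle at Q_m is SMB(Q_m) − MC(Q_m) = MEB(Q_m) = 12.4000.
DWL = ½ × 3.3513 × 12.4000 = 20.7781.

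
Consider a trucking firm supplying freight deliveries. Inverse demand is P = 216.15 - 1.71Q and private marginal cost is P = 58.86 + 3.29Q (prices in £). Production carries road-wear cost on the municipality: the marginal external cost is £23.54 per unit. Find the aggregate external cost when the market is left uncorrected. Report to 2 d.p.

£740.52

Market equilibrium (private): 58.86 + 3.29Q = 216.15 - 1.71Q → Q_m = 31.4580.
Total external cost = MEC × Q_m = 23.54 × 31.4580 = 740.5213.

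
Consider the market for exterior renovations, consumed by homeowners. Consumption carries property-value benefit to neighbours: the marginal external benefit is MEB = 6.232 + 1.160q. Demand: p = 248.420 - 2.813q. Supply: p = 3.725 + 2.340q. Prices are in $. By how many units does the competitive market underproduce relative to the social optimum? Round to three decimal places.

Market equilibrium (private): 3.725 + 2.340q = 248.420 - 2.813q → q_m = 47.4859.
Social marginal benefit = demand + MEB = 254.652 - 1.653q.
Set SMB = MC: 254.652 - 1.653q = 3.725 + 2.340q → q* = 62.8417.
Gap = |47.4859 − 62.8417| = 15.3558.

15.356 units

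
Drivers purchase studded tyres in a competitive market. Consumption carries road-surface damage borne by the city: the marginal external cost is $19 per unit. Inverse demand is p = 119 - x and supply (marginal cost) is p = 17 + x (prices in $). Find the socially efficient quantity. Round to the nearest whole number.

x* = 42

Social marginal benefit = demand − MEC = 100 - x.
Set SMB = MC: 100 - x = 17 + x → x* = 41.5000.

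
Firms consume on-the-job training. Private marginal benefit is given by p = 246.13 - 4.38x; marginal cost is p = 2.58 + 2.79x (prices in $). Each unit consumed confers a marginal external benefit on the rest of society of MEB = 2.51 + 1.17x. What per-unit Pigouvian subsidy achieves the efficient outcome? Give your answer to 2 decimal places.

Social marginal benefit = demand + MEB = 248.64 - 3.21x.
Set SMB = MC: 248.64 - 3.21x = 2.58 + 2.79x → x* = 41.0100.
The Pigouvian subsidy equals MEB at x*: 2.51 + 1.17×41.0100 = 50.4917.

subsidy = $50.49 per unit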